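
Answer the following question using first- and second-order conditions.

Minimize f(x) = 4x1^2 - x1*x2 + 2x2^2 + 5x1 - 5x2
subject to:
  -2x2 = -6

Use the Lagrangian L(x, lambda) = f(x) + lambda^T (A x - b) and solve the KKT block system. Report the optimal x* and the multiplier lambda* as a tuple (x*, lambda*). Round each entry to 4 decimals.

Form the Lagrangian:
  L(x, lambda) = (1/2) x^T Q x + c^T x + lambda^T (A x - b)
Stationarity (grad_x L = 0): Q x + c + A^T lambda = 0.
Primal feasibility: A x = b.

This gives the KKT block system:
  [ Q   A^T ] [ x     ]   [-c ]
  [ A    0  ] [ lambda ] = [ b ]

Solving the linear system:
  x*      = (-0.25, 3)
  lambda* = (3.625)
  f(x*)   = 2.75

x* = (-0.25, 3), lambda* = (3.625)


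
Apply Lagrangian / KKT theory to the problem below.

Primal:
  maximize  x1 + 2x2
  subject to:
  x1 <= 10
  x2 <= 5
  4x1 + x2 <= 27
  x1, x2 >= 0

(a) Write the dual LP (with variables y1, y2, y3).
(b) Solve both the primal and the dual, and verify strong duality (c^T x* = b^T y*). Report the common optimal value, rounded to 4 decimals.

The standard primal-dual pair for 'max c^T x s.t. A x <= b, x >= 0' is:
  Dual:  min b^T y  s.t.  A^T y >= c,  y >= 0.

So the dual LP is:
  minimize  10y1 + 5y2 + 27y3
  subject to:
    y1 + 4y3 >= 1
    y2 + y3 >= 2
    y1, y2, y3 >= 0

Solving the primal: x* = (5.5, 5).
  primal value c^T x* = 15.5.
Solving the dual: y* = (0, 1.75, 0.25).
  dual value b^T y* = 15.5.
Strong duality: c^T x* = b^T y*. Confirmed.

15.5


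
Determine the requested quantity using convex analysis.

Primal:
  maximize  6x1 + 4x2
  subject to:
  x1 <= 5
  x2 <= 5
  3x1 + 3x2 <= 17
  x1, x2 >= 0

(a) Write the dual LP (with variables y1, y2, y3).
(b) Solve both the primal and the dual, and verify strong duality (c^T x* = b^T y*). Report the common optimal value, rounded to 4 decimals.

The standard primal-dual pair for 'max c^T x s.t. A x <= b, x >= 0' is:
  Dual:  min b^T y  s.t.  A^T y >= c,  y >= 0.

So the dual LP is:
  minimize  5y1 + 5y2 + 17y3
  subject to:
    y1 + 3y3 >= 6
    y2 + 3y3 >= 4
    y1, y2, y3 >= 0

Solving the primal: x* = (5, 0.6667).
  primal value c^T x* = 32.6667.
Solving the dual: y* = (2, 0, 1.3333).
  dual value b^T y* = 32.6667.
Strong duality: c^T x* = b^T y*. Confirmed.

32.6667


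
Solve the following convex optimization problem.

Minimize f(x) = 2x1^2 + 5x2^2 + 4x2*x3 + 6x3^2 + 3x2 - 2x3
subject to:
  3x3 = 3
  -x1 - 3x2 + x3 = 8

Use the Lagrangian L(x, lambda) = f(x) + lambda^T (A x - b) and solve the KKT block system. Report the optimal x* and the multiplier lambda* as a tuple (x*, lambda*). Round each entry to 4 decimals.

Form the Lagrangian:
  L(x, lambda) = (1/2) x^T Q x + c^T x + lambda^T (A x - b)
Stationarity (grad_x L = 0): Q x + c + A^T lambda = 0.
Primal feasibility: A x = b.

This gives the KKT block system:
  [ Q   A^T ] [ x     ]   [-c ]
  [ A    0  ] [ lambda ] = [ b ]

Solving the linear system:
  x*      = (-1.0652, -1.9783, 1)
  lambda* = (0.7246, -4.2609)
  f(x*)   = 11.9891

x* = (-1.0652, -1.9783, 1), lambda* = (0.7246, -4.2609)


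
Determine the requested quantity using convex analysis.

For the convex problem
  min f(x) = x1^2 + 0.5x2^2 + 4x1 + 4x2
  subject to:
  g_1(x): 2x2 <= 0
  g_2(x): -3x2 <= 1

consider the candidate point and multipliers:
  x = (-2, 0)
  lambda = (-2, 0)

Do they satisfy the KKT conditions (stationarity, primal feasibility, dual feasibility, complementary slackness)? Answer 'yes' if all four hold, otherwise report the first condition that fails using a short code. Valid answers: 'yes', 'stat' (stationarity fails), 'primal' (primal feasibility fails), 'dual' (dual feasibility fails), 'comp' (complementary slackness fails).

Gradient of f: grad f(x) = Q x + c = (0, 4)
Constraint values g_i(x) = a_i^T x - b_i:
  g_1((-2, 0)) = 0
  g_2((-2, 0)) = -1
Stationarity residual: grad f(x) + sum_i lambda_i a_i = (0, 0)
  -> stationarity OK
Primal feasibility (all g_i <= 0): OK
Dual feasibility (all lambda_i >= 0): FAILS
Complementary slackness (lambda_i * g_i(x) = 0 for all i): OK

Verdict: the first failing condition is dual_feasibility -> dual.

dual


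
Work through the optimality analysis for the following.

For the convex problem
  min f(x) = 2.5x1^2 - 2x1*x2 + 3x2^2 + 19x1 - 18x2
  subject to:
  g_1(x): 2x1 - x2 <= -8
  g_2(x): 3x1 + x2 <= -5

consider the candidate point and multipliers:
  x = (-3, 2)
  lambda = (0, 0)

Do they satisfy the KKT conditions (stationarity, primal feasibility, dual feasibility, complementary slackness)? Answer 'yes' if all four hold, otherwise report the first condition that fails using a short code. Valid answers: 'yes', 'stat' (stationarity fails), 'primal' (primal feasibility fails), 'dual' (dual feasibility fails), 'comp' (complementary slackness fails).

Gradient of f: grad f(x) = Q x + c = (0, 0)
Constraint values g_i(x) = a_i^T x - b_i:
  g_1((-3, 2)) = 0
  g_2((-3, 2)) = -2
Stationarity residual: grad f(x) + sum_i lambda_i a_i = (0, 0)
  -> stationarity OK
Primal feasibility (all g_i <= 0): OK
Dual feasibility (all lambda_i >= 0): OK
Complementary slackness (lambda_i * g_i(x) = 0 for all i): OK

Verdict: yes, KKT holds.

yes


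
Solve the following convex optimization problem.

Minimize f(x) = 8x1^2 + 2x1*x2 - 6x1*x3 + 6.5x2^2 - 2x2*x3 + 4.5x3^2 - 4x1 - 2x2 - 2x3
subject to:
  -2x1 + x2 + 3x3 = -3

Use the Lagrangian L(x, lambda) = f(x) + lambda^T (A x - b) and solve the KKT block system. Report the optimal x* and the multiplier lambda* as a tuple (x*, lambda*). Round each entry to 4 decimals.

Form the Lagrangian:
  L(x, lambda) = (1/2) x^T Q x + c^T x + lambda^T (A x - b)
Stationarity (grad_x L = 0): Q x + c + A^T lambda = 0.
Primal feasibility: A x = b.

This gives the KKT block system:
  [ Q   A^T ] [ x     ]   [-c ]
  [ A    0  ] [ lambda ] = [ b ]

Solving the linear system:
  x*      = (0.4588, -0.2591, -0.6077)
  lambda* = (3.2349)
  f(x*)   = 4.8015

x* = (0.4588, -0.2591, -0.6077), lambda* = (3.2349)


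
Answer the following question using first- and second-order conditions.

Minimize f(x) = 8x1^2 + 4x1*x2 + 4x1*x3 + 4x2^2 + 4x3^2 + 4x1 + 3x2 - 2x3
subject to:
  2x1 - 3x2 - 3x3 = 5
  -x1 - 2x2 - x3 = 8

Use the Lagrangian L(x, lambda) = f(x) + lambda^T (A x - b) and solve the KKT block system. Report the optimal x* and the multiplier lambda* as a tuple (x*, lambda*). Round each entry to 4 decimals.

Form the Lagrangian:
  L(x, lambda) = (1/2) x^T Q x + c^T x + lambda^T (A x - b)
Stationarity (grad_x L = 0): Q x + c + A^T lambda = 0.
Primal feasibility: A x = b.

This gives the KKT block system:
  [ Q   A^T ] [ x     ]   [-c ]
  [ A    0  ] [ lambda ] = [ b ]

Solving the linear system:
  x*      = (-1.8278, -3.287, 0.4018)
  lambda* = (6.1378, -24.5102)
  f(x*)   = 73.7085

x* = (-1.8278, -3.287, 0.4018), lambda* = (6.1378, -24.5102)


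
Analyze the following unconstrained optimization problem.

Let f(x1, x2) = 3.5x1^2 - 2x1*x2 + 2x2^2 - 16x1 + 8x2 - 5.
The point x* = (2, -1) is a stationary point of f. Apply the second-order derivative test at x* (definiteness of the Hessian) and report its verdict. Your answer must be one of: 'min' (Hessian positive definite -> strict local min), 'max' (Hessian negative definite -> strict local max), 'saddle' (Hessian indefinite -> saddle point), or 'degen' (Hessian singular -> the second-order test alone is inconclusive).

Compute the Hessian H = grad^2 f:
  H = [[7, -2], [-2, 4]]
Verify stationarity: grad f(x*) = H x* + g = (0, 0).
Eigenvalues of H: 3, 8.
Both eigenvalues > 0, so H is positive definite -> x* is a strict local min.

min


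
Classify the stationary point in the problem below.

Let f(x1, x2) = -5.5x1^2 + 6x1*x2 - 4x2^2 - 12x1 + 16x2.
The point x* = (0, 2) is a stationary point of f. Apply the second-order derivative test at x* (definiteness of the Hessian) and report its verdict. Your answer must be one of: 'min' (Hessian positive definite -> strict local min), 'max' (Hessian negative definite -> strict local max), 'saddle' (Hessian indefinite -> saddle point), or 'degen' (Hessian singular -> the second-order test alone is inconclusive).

Compute the Hessian H = grad^2 f:
  H = [[-11, 6], [6, -8]]
Verify stationarity: grad f(x*) = H x* + g = (0, 0).
Eigenvalues of H: -15.6847, -3.3153.
Both eigenvalues < 0, so H is negative definite -> x* is a strict local max.

max


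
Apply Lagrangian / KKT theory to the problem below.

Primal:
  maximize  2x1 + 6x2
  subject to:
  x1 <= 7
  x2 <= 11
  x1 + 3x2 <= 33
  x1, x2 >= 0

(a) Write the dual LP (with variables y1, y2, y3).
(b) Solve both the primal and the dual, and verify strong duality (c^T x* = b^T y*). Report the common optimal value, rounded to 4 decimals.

The standard primal-dual pair for 'max c^T x s.t. A x <= b, x >= 0' is:
  Dual:  min b^T y  s.t.  A^T y >= c,  y >= 0.

So the dual LP is:
  minimize  7y1 + 11y2 + 33y3
  subject to:
    y1 + y3 >= 2
    y2 + 3y3 >= 6
    y1, y2, y3 >= 0

Solving the primal: x* = (0, 11).
  primal value c^T x* = 66.
Solving the dual: y* = (0, 0, 2).
  dual value b^T y* = 66.
Strong duality: c^T x* = b^T y*. Confirmed.

66


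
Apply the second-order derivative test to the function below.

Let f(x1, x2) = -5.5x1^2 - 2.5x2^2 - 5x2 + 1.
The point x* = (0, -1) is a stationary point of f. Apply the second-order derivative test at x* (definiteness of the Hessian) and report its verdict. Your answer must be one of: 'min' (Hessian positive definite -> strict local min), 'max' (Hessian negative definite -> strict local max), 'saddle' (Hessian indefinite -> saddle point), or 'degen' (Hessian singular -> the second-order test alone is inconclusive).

Compute the Hessian H = grad^2 f:
  H = [[-11, 0], [0, -5]]
Verify stationarity: grad f(x*) = H x* + g = (0, 0).
Eigenvalues of H: -11, -5.
Both eigenvalues < 0, so H is negative definite -> x* is a strict local max.

max


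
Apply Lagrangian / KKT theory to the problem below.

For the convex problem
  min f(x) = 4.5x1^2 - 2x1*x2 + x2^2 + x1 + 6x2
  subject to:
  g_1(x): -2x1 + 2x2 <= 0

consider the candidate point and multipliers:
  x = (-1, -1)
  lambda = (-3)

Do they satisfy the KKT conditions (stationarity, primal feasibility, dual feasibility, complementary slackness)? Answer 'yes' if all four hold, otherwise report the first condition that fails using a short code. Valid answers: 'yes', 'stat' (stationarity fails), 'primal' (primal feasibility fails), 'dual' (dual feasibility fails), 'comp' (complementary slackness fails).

Gradient of f: grad f(x) = Q x + c = (-6, 6)
Constraint values g_i(x) = a_i^T x - b_i:
  g_1((-1, -1)) = 0
Stationarity residual: grad f(x) + sum_i lambda_i a_i = (0, 0)
  -> stationarity OK
Primal feasibility (all g_i <= 0): OK
Dual feasibility (all lambda_i >= 0): FAILS
Complementary slackness (lambda_i * g_i(x) = 0 for all i): OK

Verdict: the first failing condition is dual_feasibility -> dual.

dual


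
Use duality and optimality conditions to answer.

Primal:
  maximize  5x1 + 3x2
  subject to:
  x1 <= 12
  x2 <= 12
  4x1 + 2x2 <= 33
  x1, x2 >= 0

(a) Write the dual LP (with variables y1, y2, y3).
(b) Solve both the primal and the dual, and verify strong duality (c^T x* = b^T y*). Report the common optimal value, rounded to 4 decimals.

The standard primal-dual pair for 'max c^T x s.t. A x <= b, x >= 0' is:
  Dual:  min b^T y  s.t.  A^T y >= c,  y >= 0.

So the dual LP is:
  minimize  12y1 + 12y2 + 33y3
  subject to:
    y1 + 4y3 >= 5
    y2 + 2y3 >= 3
    y1, y2, y3 >= 0

Solving the primal: x* = (2.25, 12).
  primal value c^T x* = 47.25.
Solving the dual: y* = (0, 0.5, 1.25).
  dual value b^T y* = 47.25.
Strong duality: c^T x* = b^T y*. Confirmed.

47.25


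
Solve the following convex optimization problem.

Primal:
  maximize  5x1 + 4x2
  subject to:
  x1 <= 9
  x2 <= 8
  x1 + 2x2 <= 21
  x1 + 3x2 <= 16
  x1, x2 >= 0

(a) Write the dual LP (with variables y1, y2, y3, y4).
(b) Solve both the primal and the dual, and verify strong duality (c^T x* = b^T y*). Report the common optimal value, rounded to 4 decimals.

The standard primal-dual pair for 'max c^T x s.t. A x <= b, x >= 0' is:
  Dual:  min b^T y  s.t.  A^T y >= c,  y >= 0.

So the dual LP is:
  minimize  9y1 + 8y2 + 21y3 + 16y4
  subject to:
    y1 + y3 + y4 >= 5
    y2 + 2y3 + 3y4 >= 4
    y1, y2, y3, y4 >= 0

Solving the primal: x* = (9, 2.3333).
  primal value c^T x* = 54.3333.
Solving the dual: y* = (3.6667, 0, 0, 1.3333).
  dual value b^T y* = 54.3333.
Strong duality: c^T x* = b^T y*. Confirmed.

54.3333


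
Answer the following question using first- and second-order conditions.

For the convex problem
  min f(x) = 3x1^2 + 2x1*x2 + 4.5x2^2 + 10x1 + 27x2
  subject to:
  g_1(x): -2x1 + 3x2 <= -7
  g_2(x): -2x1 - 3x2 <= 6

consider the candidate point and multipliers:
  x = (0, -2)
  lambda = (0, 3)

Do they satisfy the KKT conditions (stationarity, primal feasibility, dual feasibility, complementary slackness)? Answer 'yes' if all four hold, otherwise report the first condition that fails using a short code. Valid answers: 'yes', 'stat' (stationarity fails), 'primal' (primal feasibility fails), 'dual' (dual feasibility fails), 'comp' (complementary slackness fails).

Gradient of f: grad f(x) = Q x + c = (6, 9)
Constraint values g_i(x) = a_i^T x - b_i:
  g_1((0, -2)) = 1
  g_2((0, -2)) = 0
Stationarity residual: grad f(x) + sum_i lambda_i a_i = (0, 0)
  -> stationarity OK
Primal feasibility (all g_i <= 0): FAILS
Dual feasibility (all lambda_i >= 0): OK
Complementary slackness (lambda_i * g_i(x) = 0 for all i): OK

Verdict: the first failing condition is primal_feasibility -> primal.

primal


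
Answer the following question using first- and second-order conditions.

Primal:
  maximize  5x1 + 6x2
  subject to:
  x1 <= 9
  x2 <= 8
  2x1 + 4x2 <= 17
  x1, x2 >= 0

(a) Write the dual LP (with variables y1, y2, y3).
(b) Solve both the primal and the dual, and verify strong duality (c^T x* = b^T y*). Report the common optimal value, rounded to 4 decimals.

The standard primal-dual pair for 'max c^T x s.t. A x <= b, x >= 0' is:
  Dual:  min b^T y  s.t.  A^T y >= c,  y >= 0.

So the dual LP is:
  minimize  9y1 + 8y2 + 17y3
  subject to:
    y1 + 2y3 >= 5
    y2 + 4y3 >= 6
    y1, y2, y3 >= 0

Solving the primal: x* = (8.5, 0).
  primal value c^T x* = 42.5.
Solving the dual: y* = (0, 0, 2.5).
  dual value b^T y* = 42.5.
Strong duality: c^T x* = b^T y*. Confirmed.

42.5


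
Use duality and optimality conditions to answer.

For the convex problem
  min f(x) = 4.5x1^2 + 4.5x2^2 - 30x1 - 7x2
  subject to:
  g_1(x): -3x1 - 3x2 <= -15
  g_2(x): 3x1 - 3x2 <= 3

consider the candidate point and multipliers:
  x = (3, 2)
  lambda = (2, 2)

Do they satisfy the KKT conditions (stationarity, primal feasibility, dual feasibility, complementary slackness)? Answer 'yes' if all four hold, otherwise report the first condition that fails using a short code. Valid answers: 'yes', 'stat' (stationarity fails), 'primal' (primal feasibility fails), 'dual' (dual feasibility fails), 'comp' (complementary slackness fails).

Gradient of f: grad f(x) = Q x + c = (-3, 11)
Constraint values g_i(x) = a_i^T x - b_i:
  g_1((3, 2)) = 0
  g_2((3, 2)) = 0
Stationarity residual: grad f(x) + sum_i lambda_i a_i = (-3, -1)
  -> stationarity FAILS
Primal feasibility (all g_i <= 0): OK
Dual feasibility (all lambda_i >= 0): OK
Complementary slackness (lambda_i * g_i(x) = 0 for all i): OK

Verdict: the first failing condition is stationarity -> stat.

stat


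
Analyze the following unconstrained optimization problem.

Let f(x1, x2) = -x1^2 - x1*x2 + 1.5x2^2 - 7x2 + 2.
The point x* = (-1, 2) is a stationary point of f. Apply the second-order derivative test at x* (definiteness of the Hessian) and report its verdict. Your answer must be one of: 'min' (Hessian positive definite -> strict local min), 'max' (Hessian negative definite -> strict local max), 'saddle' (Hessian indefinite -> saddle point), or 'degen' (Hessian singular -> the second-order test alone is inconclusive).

Compute the Hessian H = grad^2 f:
  H = [[-2, -1], [-1, 3]]
Verify stationarity: grad f(x*) = H x* + g = (0, 0).
Eigenvalues of H: -2.1926, 3.1926.
Eigenvalues have mixed signs, so H is indefinite -> x* is a saddle point.

saddle


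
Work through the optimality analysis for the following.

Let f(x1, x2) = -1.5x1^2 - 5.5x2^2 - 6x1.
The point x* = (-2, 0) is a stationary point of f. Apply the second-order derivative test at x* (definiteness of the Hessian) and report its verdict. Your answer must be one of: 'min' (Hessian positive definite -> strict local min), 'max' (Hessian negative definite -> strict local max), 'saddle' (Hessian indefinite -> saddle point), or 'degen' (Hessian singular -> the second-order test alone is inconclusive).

Compute the Hessian H = grad^2 f:
  H = [[-3, 0], [0, -11]]
Verify stationarity: grad f(x*) = H x* + g = (0, 0).
Eigenvalues of H: -11, -3.
Both eigenvalues < 0, so H is negative definite -> x* is a strict local max.

max


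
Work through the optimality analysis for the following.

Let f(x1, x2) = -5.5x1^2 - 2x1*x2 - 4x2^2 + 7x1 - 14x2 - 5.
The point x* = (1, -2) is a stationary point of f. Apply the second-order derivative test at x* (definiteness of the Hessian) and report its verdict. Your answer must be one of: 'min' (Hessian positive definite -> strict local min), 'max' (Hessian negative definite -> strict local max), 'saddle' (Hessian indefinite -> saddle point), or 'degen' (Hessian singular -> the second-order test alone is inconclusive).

Compute the Hessian H = grad^2 f:
  H = [[-11, -2], [-2, -8]]
Verify stationarity: grad f(x*) = H x* + g = (0, 0).
Eigenvalues of H: -12, -7.
Both eigenvalues < 0, so H is negative definite -> x* is a strict local max.

max


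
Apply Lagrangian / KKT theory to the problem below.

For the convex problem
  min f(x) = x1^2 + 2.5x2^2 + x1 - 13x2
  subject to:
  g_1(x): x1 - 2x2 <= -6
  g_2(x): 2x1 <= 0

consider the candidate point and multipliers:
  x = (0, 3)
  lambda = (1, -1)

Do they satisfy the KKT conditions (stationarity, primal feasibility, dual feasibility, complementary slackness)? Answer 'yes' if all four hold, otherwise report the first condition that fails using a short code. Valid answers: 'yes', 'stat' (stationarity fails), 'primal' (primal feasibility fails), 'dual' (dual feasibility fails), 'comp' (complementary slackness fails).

Gradient of f: grad f(x) = Q x + c = (1, 2)
Constraint values g_i(x) = a_i^T x - b_i:
  g_1((0, 3)) = 0
  g_2((0, 3)) = 0
Stationarity residual: grad f(x) + sum_i lambda_i a_i = (0, 0)
  -> stationarity OK
Primal feasibility (all g_i <= 0): OK
Dual feasibility (all lambda_i >= 0): FAILS
Complementary slackness (lambda_i * g_i(x) = 0 for all i): OK

Verdict: the first failing condition is dual_feasibility -> dual.

dual


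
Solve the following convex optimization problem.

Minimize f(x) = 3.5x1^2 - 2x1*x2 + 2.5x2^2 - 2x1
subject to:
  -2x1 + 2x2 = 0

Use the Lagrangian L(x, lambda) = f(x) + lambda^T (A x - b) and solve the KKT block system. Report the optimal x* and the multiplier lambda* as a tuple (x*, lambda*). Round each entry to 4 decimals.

Form the Lagrangian:
  L(x, lambda) = (1/2) x^T Q x + c^T x + lambda^T (A x - b)
Stationarity (grad_x L = 0): Q x + c + A^T lambda = 0.
Primal feasibility: A x = b.

This gives the KKT block system:
  [ Q   A^T ] [ x     ]   [-c ]
  [ A    0  ] [ lambda ] = [ b ]

Solving the linear system:
  x*      = (0.25, 0.25)
  lambda* = (-0.375)
  f(x*)   = -0.25

x* = (0.25, 0.25), lambda* = (-0.375)


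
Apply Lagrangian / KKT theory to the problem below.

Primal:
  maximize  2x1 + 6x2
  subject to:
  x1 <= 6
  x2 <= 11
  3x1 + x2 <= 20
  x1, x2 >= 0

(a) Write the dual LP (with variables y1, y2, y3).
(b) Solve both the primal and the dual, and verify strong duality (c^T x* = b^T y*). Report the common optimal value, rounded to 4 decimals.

The standard primal-dual pair for 'max c^T x s.t. A x <= b, x >= 0' is:
  Dual:  min b^T y  s.t.  A^T y >= c,  y >= 0.

So the dual LP is:
  minimize  6y1 + 11y2 + 20y3
  subject to:
    y1 + 3y3 >= 2
    y2 + y3 >= 6
    y1, y2, y3 >= 0

Solving the primal: x* = (3, 11).
  primal value c^T x* = 72.
Solving the dual: y* = (0, 5.3333, 0.6667).
  dual value b^T y* = 72.
Strong duality: c^T x* = b^T y*. Confirmed.

72


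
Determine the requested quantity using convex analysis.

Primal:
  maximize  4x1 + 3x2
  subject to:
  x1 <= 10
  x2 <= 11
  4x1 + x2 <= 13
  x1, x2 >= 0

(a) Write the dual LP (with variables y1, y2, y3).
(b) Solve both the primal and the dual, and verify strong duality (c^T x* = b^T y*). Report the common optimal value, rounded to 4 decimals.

The standard primal-dual pair for 'max c^T x s.t. A x <= b, x >= 0' is:
  Dual:  min b^T y  s.t.  A^T y >= c,  y >= 0.

So the dual LP is:
  minimize  10y1 + 11y2 + 13y3
  subject to:
    y1 + 4y3 >= 4
    y2 + y3 >= 3
    y1, y2, y3 >= 0

Solving the primal: x* = (0.5, 11).
  primal value c^T x* = 35.
Solving the dual: y* = (0, 2, 1).
  dual value b^T y* = 35.
Strong duality: c^T x* = b^T y*. Confirmed.

35


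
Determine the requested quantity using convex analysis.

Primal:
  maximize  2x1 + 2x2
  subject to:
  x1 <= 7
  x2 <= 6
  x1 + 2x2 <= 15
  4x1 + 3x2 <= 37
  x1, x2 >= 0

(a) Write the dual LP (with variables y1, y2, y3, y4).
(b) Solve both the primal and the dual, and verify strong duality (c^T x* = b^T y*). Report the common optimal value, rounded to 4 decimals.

The standard primal-dual pair for 'max c^T x s.t. A x <= b, x >= 0' is:
  Dual:  min b^T y  s.t.  A^T y >= c,  y >= 0.

So the dual LP is:
  minimize  7y1 + 6y2 + 15y3 + 37y4
  subject to:
    y1 + y3 + 4y4 >= 2
    y2 + 2y3 + 3y4 >= 2
    y1, y2, y3, y4 >= 0

Solving the primal: x* = (5.8, 4.6).
  primal value c^T x* = 20.8.
Solving the dual: y* = (0, 0, 0.4, 0.4).
  dual value b^T y* = 20.8.
Strong duality: c^T x* = b^T y*. Confirmed.

20.8


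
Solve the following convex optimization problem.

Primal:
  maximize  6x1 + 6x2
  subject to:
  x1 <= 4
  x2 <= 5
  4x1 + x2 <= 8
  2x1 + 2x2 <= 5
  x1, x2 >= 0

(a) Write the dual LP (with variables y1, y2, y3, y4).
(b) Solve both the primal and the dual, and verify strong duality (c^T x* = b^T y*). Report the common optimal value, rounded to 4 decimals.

The standard primal-dual pair for 'max c^T x s.t. A x <= b, x >= 0' is:
  Dual:  min b^T y  s.t.  A^T y >= c,  y >= 0.

So the dual LP is:
  minimize  4y1 + 5y2 + 8y3 + 5y4
  subject to:
    y1 + 4y3 + 2y4 >= 6
    y2 + y3 + 2y4 >= 6
    y1, y2, y3, y4 >= 0

Solving the primal: x* = (1.8333, 0.6667).
  primal value c^T x* = 15.
Solving the dual: y* = (0, 0, 0, 3).
  dual value b^T y* = 15.
Strong duality: c^T x* = b^T y*. Confirmed.

15


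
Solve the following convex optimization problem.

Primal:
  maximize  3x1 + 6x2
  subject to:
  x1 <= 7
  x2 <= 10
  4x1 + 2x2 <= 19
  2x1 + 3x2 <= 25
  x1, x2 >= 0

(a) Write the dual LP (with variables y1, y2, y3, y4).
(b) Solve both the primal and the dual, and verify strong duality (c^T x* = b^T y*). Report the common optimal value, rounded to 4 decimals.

The standard primal-dual pair for 'max c^T x s.t. A x <= b, x >= 0' is:
  Dual:  min b^T y  s.t.  A^T y >= c,  y >= 0.

So the dual LP is:
  minimize  7y1 + 10y2 + 19y3 + 25y4
  subject to:
    y1 + 4y3 + 2y4 >= 3
    y2 + 2y3 + 3y4 >= 6
    y1, y2, y3, y4 >= 0

Solving the primal: x* = (0, 8.3333).
  primal value c^T x* = 50.
Solving the dual: y* = (0, 0, 0, 2).
  dual value b^T y* = 50.
Strong duality: c^T x* = b^T y*. Confirmed.

50


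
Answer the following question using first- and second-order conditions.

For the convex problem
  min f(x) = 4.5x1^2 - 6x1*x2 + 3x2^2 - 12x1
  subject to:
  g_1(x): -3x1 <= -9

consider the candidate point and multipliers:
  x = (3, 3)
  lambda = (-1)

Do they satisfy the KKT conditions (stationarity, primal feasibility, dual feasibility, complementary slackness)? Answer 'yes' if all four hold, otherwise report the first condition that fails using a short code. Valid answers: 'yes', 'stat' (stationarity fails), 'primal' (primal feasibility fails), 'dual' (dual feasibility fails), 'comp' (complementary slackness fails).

Gradient of f: grad f(x) = Q x + c = (-3, 0)
Constraint values g_i(x) = a_i^T x - b_i:
  g_1((3, 3)) = 0
Stationarity residual: grad f(x) + sum_i lambda_i a_i = (0, 0)
  -> stationarity OK
Primal feasibility (all g_i <= 0): OK
Dual feasibility (all lambda_i >= 0): FAILS
Complementary slackness (lambda_i * g_i(x) = 0 for all i): OK

Verdict: the first failing condition is dual_feasibility -> dual.

dual


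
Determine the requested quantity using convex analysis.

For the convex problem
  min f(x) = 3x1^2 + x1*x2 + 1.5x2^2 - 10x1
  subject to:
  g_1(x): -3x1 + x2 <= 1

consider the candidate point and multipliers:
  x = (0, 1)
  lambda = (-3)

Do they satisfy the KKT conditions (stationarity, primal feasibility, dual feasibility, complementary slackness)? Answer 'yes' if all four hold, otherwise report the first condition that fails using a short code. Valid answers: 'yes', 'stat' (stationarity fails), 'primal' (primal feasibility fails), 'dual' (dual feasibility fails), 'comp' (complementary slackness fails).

Gradient of f: grad f(x) = Q x + c = (-9, 3)
Constraint values g_i(x) = a_i^T x - b_i:
  g_1((0, 1)) = 0
Stationarity residual: grad f(x) + sum_i lambda_i a_i = (0, 0)
  -> stationarity OK
Primal feasibility (all g_i <= 0): OK
Dual feasibility (all lambda_i >= 0): FAILS
Complementary slackness (lambda_i * g_i(x) = 0 for all i): OK

Verdict: the first failing condition is dual_feasibility -> dual.

dual


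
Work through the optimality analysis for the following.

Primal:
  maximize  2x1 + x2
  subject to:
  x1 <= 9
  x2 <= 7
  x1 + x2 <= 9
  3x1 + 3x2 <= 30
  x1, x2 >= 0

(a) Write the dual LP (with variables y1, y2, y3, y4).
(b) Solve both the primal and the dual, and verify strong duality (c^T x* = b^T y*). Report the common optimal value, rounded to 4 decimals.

The standard primal-dual pair for 'max c^T x s.t. A x <= b, x >= 0' is:
  Dual:  min b^T y  s.t.  A^T y >= c,  y >= 0.

So the dual LP is:
  minimize  9y1 + 7y2 + 9y3 + 30y4
  subject to:
    y1 + y3 + 3y4 >= 2
    y2 + y3 + 3y4 >= 1
    y1, y2, y3, y4 >= 0

Solving the primal: x* = (9, 0).
  primal value c^T x* = 18.
Solving the dual: y* = (1, 0, 1, 0).
  dual value b^T y* = 18.
Strong duality: c^T x* = b^T y*. Confirmed.

18


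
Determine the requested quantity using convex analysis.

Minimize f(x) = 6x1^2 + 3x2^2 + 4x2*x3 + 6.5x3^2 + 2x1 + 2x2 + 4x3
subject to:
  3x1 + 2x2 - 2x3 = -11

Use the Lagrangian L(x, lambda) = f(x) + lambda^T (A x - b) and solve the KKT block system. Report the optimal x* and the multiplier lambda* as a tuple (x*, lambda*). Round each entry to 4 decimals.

Form the Lagrangian:
  L(x, lambda) = (1/2) x^T Q x + c^T x + lambda^T (A x - b)
Stationarity (grad_x L = 0): Q x + c + A^T lambda = 0.
Primal feasibility: A x = b.

This gives the KKT block system:
  [ Q   A^T ] [ x     ]   [-c ]
  [ A    0  ] [ lambda ] = [ b ]

Solving the linear system:
  x*      = (-1.2395, -2.5146, 1.1262)
  lambda* = (4.2913)
  f(x*)   = 22.1003

x* = (-1.2395, -2.5146, 1.1262), lambda* = (4.2913)


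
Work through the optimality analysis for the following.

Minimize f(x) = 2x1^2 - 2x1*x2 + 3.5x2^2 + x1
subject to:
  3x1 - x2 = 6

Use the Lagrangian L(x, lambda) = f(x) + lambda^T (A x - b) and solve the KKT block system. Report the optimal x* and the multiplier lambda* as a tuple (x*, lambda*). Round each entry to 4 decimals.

Form the Lagrangian:
  L(x, lambda) = (1/2) x^T Q x + c^T x + lambda^T (A x - b)
Stationarity (grad_x L = 0): Q x + c + A^T lambda = 0.
Primal feasibility: A x = b.

This gives the KKT block system:
  [ Q   A^T ] [ x     ]   [-c ]
  [ A    0  ] [ lambda ] = [ b ]

Solving the linear system:
  x*      = (2.0545, 0.1636)
  lambda* = (-2.9636)
  f(x*)   = 9.9182

x* = (2.0545, 0.1636), lambda* = (-2.9636)


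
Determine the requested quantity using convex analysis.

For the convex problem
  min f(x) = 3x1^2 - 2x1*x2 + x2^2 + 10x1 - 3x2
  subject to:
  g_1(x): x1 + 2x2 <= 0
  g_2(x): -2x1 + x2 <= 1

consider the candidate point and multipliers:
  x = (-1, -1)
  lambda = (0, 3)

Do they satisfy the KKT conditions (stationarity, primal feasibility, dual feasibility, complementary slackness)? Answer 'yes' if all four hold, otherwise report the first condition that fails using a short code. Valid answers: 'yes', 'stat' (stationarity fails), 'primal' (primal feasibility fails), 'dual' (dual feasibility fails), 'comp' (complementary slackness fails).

Gradient of f: grad f(x) = Q x + c = (6, -3)
Constraint values g_i(x) = a_i^T x - b_i:
  g_1((-1, -1)) = -3
  g_2((-1, -1)) = 0
Stationarity residual: grad f(x) + sum_i lambda_i a_i = (0, 0)
  -> stationarity OK
Primal feasibility (all g_i <= 0): OK
Dual feasibility (all lambda_i >= 0): OK
Complementary slackness (lambda_i * g_i(x) = 0 for all i): OK

Verdict: yes, KKT holds.

yes


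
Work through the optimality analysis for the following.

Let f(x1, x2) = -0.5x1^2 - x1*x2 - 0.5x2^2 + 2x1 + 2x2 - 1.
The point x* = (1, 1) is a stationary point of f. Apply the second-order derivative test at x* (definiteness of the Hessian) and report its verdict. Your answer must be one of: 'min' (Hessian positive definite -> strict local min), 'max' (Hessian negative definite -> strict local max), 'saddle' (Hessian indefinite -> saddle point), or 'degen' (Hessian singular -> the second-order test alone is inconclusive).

Compute the Hessian H = grad^2 f:
  H = [[-1, -1], [-1, -1]]
Verify stationarity: grad f(x*) = H x* + g = (0, 0).
Eigenvalues of H: -2, 0.
H has a zero eigenvalue (singular; negative semidefinite but not definite), so H is neither positive definite, negative definite, nor indefinite. The second-order test alone is inconclusive -> degen.
(Indeed, f is constant along the null direction of H through x*, so x* is not a strict local extremum.)

degen


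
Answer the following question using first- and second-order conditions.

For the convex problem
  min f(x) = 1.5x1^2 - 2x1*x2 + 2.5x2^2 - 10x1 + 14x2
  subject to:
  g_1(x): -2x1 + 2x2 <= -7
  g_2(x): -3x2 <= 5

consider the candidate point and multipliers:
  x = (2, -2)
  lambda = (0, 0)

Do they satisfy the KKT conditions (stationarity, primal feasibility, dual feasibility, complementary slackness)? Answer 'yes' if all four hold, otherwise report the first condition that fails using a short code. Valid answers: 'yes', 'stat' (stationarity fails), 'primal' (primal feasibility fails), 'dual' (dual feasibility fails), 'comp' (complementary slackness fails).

Gradient of f: grad f(x) = Q x + c = (0, 0)
Constraint values g_i(x) = a_i^T x - b_i:
  g_1((2, -2)) = -1
  g_2((2, -2)) = 1
Stationarity residual: grad f(x) + sum_i lambda_i a_i = (0, 0)
  -> stationarity OK
Primal feasibility (all g_i <= 0): FAILS
Dual feasibility (all lambda_i >= 0): OK
Complementary slackness (lambda_i * g_i(x) = 0 for all i): OK

Verdict: the first failing condition is primal_feasibility -> primal.

primal


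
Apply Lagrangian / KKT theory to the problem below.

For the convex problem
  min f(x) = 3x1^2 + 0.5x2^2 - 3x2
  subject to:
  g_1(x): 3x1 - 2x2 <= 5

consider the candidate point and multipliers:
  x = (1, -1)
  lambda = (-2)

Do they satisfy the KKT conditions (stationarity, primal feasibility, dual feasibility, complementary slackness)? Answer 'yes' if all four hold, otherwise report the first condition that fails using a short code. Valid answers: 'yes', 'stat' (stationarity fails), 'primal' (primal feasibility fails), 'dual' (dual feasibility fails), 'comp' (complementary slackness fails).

Gradient of f: grad f(x) = Q x + c = (6, -4)
Constraint values g_i(x) = a_i^T x - b_i:
  g_1((1, -1)) = 0
Stationarity residual: grad f(x) + sum_i lambda_i a_i = (0, 0)
  -> stationarity OK
Primal feasibility (all g_i <= 0): OK
Dual feasibility (all lambda_i >= 0): FAILS
Complementary slackness (lambda_i * g_i(x) = 0 for all i): OK

Verdict: the first failing condition is dual_feasibility -> dual.

dual


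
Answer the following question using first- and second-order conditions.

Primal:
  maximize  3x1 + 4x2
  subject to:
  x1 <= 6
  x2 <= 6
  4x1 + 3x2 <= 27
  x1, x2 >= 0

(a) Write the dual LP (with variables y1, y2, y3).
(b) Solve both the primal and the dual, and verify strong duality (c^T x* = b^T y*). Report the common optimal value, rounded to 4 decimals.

The standard primal-dual pair for 'max c^T x s.t. A x <= b, x >= 0' is:
  Dual:  min b^T y  s.t.  A^T y >= c,  y >= 0.

So the dual LP is:
  minimize  6y1 + 6y2 + 27y3
  subject to:
    y1 + 4y3 >= 3
    y2 + 3y3 >= 4
    y1, y2, y3 >= 0

Solving the primal: x* = (2.25, 6).
  primal value c^T x* = 30.75.
Solving the dual: y* = (0, 1.75, 0.75).
  dual value b^T y* = 30.75.
Strong duality: c^T x* = b^T y*. Confirmed.

30.75


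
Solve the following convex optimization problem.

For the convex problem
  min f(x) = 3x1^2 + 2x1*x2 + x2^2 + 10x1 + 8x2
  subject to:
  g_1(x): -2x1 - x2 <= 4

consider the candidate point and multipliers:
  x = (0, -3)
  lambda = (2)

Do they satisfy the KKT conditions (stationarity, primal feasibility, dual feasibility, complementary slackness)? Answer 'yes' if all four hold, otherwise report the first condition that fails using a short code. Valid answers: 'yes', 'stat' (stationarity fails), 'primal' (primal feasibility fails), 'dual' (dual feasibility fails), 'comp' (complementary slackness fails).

Gradient of f: grad f(x) = Q x + c = (4, 2)
Constraint values g_i(x) = a_i^T x - b_i:
  g_1((0, -3)) = -1
Stationarity residual: grad f(x) + sum_i lambda_i a_i = (0, 0)
  -> stationarity OK
Primal feasibility (all g_i <= 0): OK
Dual feasibility (all lambda_i >= 0): OK
Complementary slackness (lambda_i * g_i(x) = 0 for all i): FAILS

Verdict: the first failing condition is complementary_slackness -> comp.

comp


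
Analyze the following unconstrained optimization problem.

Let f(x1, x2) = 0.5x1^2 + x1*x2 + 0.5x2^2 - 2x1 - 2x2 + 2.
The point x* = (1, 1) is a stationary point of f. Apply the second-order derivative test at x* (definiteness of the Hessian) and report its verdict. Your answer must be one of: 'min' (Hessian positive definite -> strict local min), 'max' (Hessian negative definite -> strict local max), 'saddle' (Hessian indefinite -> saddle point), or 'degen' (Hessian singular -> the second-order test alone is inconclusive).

Compute the Hessian H = grad^2 f:
  H = [[1, 1], [1, 1]]
Verify stationarity: grad f(x*) = H x* + g = (0, 0).
Eigenvalues of H: 0, 2.
H has a zero eigenvalue (singular; positive semidefinite but not definite), so H is neither positive definite, negative definite, nor indefinite. The second-order test alone is inconclusive -> degen.
(Indeed, f is constant along the null direction of H through x*, so x* is not a strict local extremum.)

degen


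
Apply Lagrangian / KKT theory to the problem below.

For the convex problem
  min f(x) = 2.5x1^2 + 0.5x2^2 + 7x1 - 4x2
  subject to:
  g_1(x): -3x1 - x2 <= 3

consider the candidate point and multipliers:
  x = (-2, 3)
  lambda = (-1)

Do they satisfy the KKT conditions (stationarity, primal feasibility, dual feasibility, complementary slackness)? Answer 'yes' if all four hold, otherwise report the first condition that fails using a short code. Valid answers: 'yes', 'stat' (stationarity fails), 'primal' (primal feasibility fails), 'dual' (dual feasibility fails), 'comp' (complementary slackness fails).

Gradient of f: grad f(x) = Q x + c = (-3, -1)
Constraint values g_i(x) = a_i^T x - b_i:
  g_1((-2, 3)) = 0
Stationarity residual: grad f(x) + sum_i lambda_i a_i = (0, 0)
  -> stationarity OK
Primal feasibility (all g_i <= 0): OK
Dual feasibility (all lambda_i >= 0): FAILS
Complementary slackness (lambda_i * g_i(x) = 0 for all i): OK

Verdict: the first failing condition is dual_feasibility -> dual.

dual


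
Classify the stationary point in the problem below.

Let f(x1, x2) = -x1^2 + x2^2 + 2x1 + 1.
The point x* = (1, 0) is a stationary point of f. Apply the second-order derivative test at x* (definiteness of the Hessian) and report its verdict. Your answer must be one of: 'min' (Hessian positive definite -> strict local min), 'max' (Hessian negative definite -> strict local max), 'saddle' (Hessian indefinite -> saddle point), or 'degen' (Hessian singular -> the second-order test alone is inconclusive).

Compute the Hessian H = grad^2 f:
  H = [[-2, 0], [0, 2]]
Verify stationarity: grad f(x*) = H x* + g = (0, 0).
Eigenvalues of H: -2, 2.
Eigenvalues have mixed signs, so H is indefinite -> x* is a saddle point.

saddle


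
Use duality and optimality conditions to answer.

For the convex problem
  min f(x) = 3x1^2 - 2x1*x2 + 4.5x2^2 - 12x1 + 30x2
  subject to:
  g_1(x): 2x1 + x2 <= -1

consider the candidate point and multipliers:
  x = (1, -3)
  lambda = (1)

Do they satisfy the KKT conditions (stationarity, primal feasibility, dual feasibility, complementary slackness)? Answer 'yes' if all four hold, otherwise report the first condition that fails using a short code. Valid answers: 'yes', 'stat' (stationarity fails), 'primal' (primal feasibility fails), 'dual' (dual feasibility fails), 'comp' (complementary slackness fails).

Gradient of f: grad f(x) = Q x + c = (0, 1)
Constraint values g_i(x) = a_i^T x - b_i:
  g_1((1, -3)) = 0
Stationarity residual: grad f(x) + sum_i lambda_i a_i = (2, 2)
  -> stationarity FAILS
Primal feasibility (all g_i <= 0): OK
Dual feasibility (all lambda_i >= 0): OK
Complementary slackness (lambda_i * g_i(x) = 0 for all i): OK

Verdict: the first failing condition is stationarity -> stat.

stat


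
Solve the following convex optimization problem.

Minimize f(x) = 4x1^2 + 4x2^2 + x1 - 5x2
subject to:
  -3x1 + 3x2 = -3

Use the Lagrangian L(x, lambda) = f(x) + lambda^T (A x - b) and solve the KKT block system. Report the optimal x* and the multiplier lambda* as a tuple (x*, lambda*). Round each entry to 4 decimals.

Form the Lagrangian:
  L(x, lambda) = (1/2) x^T Q x + c^T x + lambda^T (A x - b)
Stationarity (grad_x L = 0): Q x + c + A^T lambda = 0.
Primal feasibility: A x = b.

This gives the KKT block system:
  [ Q   A^T ] [ x     ]   [-c ]
  [ A    0  ] [ lambda ] = [ b ]

Solving the linear system:
  x*      = (0.75, -0.25)
  lambda* = (2.3333)
  f(x*)   = 4.5

x* = (0.75, -0.25), lambda* = (2.3333)


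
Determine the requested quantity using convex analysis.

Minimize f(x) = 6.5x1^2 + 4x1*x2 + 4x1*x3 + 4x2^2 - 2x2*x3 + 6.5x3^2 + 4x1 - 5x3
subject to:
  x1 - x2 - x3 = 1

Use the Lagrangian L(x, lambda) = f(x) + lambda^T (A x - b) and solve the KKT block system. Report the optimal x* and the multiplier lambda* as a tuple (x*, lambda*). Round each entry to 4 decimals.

Form the Lagrangian:
  L(x, lambda) = (1/2) x^T Q x + c^T x + lambda^T (A x - b)
Stationarity (grad_x L = 0): Q x + c + A^T lambda = 0.
Primal feasibility: A x = b.

This gives the KKT block system:
  [ Q   A^T ] [ x     ]   [-c ]
  [ A    0  ] [ lambda ] = [ b ]

Solving the linear system:
  x*      = (0.24, -0.656, -0.104)
  lambda* = (-4.08)
  f(x*)   = 2.78

x* = (0.24, -0.656, -0.104), lambda* = (-4.08)


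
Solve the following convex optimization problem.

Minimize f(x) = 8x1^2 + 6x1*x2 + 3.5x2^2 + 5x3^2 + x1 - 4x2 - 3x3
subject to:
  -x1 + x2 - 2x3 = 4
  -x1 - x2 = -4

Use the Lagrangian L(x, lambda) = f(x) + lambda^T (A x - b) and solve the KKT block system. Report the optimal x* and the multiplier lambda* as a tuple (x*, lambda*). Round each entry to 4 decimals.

Form the Lagrangian:
  L(x, lambda) = (1/2) x^T Q x + c^T x + lambda^T (A x - b)
Stationarity (grad_x L = 0): Q x + c + A^T lambda = 0.
Primal feasibility: A x = b.

This gives the KKT block system:
  [ Q   A^T ] [ x     ]   [-c ]
  [ A    0  ] [ lambda ] = [ b ]

Solving the linear system:
  x*      = (-0.1905, 4.1905, 0.1905)
  lambda* = (-0.5476, 23.6429)
  f(x*)   = 39.619

x* = (-0.1905, 4.1905, 0.1905), lambda* = (-0.5476, 23.6429)


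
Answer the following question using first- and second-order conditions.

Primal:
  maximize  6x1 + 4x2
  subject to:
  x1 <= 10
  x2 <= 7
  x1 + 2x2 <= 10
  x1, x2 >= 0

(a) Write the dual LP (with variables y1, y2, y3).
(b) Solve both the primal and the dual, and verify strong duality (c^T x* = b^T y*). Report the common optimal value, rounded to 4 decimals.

The standard primal-dual pair for 'max c^T x s.t. A x <= b, x >= 0' is:
  Dual:  min b^T y  s.t.  A^T y >= c,  y >= 0.

So the dual LP is:
  minimize  10y1 + 7y2 + 10y3
  subject to:
    y1 + y3 >= 6
    y2 + 2y3 >= 4
    y1, y2, y3 >= 0

Solving the primal: x* = (10, 0).
  primal value c^T x* = 60.
Solving the dual: y* = (4, 0, 2).
  dual value b^T y* = 60.
Strong duality: c^T x* = b^T y*. Confirmed.

60
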